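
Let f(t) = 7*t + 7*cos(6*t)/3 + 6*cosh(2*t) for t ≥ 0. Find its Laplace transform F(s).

Apply the Laplace transform termwise.
(6)·[L{cosh(2t)} = s/(s^2 - 4)]; (7)·[L{t} = 1!/s^2 = 1/s^2]; (7/3)·[L{cos(6t)} = s/(s^2 + 36)].

F(s) = 7*s/(3*(s^2 + 36)) + 6*s/(s^2 - 4) + 7/s^2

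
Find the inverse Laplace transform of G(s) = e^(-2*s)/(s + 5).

The factor e^(-2s) signals a time shift by c = 2 (second shifting theorem).
L{e^(-5t)} = 1/(s + 5), so L^-1{1/(s + 5)} = e^(-5*t).
Hence the inverse is u(t - 2) times that function evaluated at t - 2.

Heaviside(t - 2)*(exp(-5*t + 10))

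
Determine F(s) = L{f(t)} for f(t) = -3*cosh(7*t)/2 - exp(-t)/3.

Apply the Laplace transform termwise.
(-3/2)·[L{cosh(7t)} = s/(s^2 - 49)]; (-1/3)·[L{e^(-t)} = 1/(s + 1)].

F(s) = -3*s/(2*(s^2 - 49)) - 1/(3*(s + 1))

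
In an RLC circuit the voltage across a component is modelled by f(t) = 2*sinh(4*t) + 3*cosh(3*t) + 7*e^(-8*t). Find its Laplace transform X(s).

By linearity of the Laplace transform, transform each term separately.
(2)·[L{sinh(4t)} = 4/(s^2 - 16)]; (7)·[L{e^(-8t)} = 1/(s + 8)]; (3)·[L{cosh(3t)} = s/(s^2 - 9)].

X(s) = 3*s/(s^2 - 9) + 8/(s^2 - 16) + 7/(s + 8)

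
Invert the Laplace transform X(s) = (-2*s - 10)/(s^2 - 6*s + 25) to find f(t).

Complete the square in the denominator: s^2 - 6*s + 25 = (s - 3)^2 + 4^2.
Split the numerator to match: -2*s - 10 = -2·(s - 3) - 4·4.
Invert each term: -2·(s - 3)/((s - 3)^2 + 16) ↔ -2e^(3t)cos(4t); -4·4/((s - 3)^2 + 16) ↔ -4e^(3t)sin(4t).

f(t) = -4*exp(3*t)*sin(4*t) - 2*exp(3*t)*cos(4*t)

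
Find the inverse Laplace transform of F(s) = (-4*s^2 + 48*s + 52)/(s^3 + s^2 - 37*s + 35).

Factor the denominator: s^3 + s^2 - 37*s + 35 = (s - 5)*(s - 1)*(s + 7).
Partial fraction decomposition gives [4/(s - 5)] + [-3/(s - 1)] + [-5/(s + 7)].
Invert each term: 4/(s - 5) ↔ 4e^(5t); -3/(s - 1) ↔ -3e^(t); -5/(s + 7) ↔ -5e^(-7t).

4*exp(5*t) - 3*exp(t) - 5*exp(-7*t)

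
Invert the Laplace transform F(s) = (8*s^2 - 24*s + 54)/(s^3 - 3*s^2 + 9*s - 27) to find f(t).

f(t) = 3*exp(3*t) - 3*sin(3*t) + 5*cos(3*t)

Factor the denominator: s^3 - 3*s^2 + 9*s - 27 = (s - 3)*(s^2 + 9).
Partial fraction decomposition gives [3/(s - 3)] + [5*s/(s^2 + 9)] + [-9/(s^2 + 9)].
Invert each term: 3/(s - 3) ↔ 3e^(3t); 5·s/(s^2 + 9) ↔ 5cos(3t); -3·3/(s^2 + 9) ↔ -3sin(3t).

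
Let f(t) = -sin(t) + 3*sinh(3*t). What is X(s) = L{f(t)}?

X(s) = -1/(s^2 + 1) + 9/(s^2 - 9)

By linearity of the Laplace transform, transform each term separately.
(3)·[L{sinh(3t)} = 3/(s^2 - 9)]; (-1)·[L{sin(t)} = 1/(s^2 + 1)].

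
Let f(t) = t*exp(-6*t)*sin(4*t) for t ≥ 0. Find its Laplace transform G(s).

L{sin(4t)} = 4/(s^2 + 16).
Multiplying by e^(-6t) shifts s → s + 6, so L{exp(-6*t)*sin(4*t)} = 4/((s + 6)^2 + 16).
Then apply L{t·g(t)} = -d/ds[H(s)] with H(s) = 4/((s + 6)^2 + 16):
differentiating 1 time and applying the sign gives 8*(s + 6)/(s^2 + 12*s + 52)^2.

G(s) = 8*(s + 6)/(s^2 + 12*s + 52)^2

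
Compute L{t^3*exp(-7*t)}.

6/(s + 7)^4

L{t^3} = 3!/s^4 = 6/s^4.
By the first shifting theorem, multiplying by e^(-7t) replaces s with s + 7.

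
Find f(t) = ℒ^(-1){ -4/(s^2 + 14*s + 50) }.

f(t) = -4*exp(-7*t)*sin(t)

Rewrite the denominator: s^2 + 14*s + 50 = (s + 7)^2 + 1.
The form in (s + 7) signals a first-shifting-theorem factor e^(-7t).
Since L{sin(t)} = 1/(s^2 + 1), the inverse is exp(-7*t)*sin(t), scaled by -4.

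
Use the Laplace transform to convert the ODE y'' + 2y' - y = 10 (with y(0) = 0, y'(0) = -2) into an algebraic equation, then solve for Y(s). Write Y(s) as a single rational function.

Transform both sides with L{·}.
The derivative rules (L{y''} = s^2 Y - s·y(0) - y'(0) and L{y'} = sY - y(0), with y(0) = 0, y'(0) = -2) turn the left side into (s^2 + 2*s - 1)Y - (-2).
The right side is L{10} = 10/s.
So (s^2 + 2*s - 1)Y = 10/s + (-2).
Divide through and combine into a single rational function.

Y(s) = (-2*s + 10)/(s^3 + 2*s^2 - s)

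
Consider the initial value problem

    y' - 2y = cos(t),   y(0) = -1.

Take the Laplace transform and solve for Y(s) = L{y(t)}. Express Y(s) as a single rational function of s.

Laplace-transform each side.
Using L{y'} = sY - y(0) = sY - (-1), the left side becomes (s - 2)Y - (-1).
The right side is L{cos(t)} = s/(s^2 + 1).
So (s - 2)Y = s/(s^2 + 1) + (-1).
Solve for Y(s) and write it as one ratio of polynomials.

Y(s) = (-s^2 + s - 1)/(s^3 - 2*s^2 + s - 2)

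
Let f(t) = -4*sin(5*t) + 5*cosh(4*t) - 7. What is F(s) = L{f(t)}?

F(s) = 5*s/(s^2 - 16) - 20/(s^2 + 25) - 7/s

By linearity of the Laplace transform, transform each term separately.
(5)·[L{cosh(4t)} = s/(s^2 - 16)]; (-4)·[L{sin(5t)} = 5/(s^2 + 25)]; L{-7} = -7/s.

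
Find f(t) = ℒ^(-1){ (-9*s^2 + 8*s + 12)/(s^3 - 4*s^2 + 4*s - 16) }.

Factor the denominator: s^3 - 4*s^2 + 4*s - 16 = (s - 4)*(s^2 + 4).
Partial fraction decomposition gives [-5/(s - 4)] + [-4*s/(s^2 + 4)] + [-8/(s^2 + 4)].
Invert each term: -5/(s - 4) ↔ -5e^(4t); -4·s/(s^2 + 4) ↔ -4cos(2t); -4·2/(s^2 + 4) ↔ -4sin(2t).

f(t) = -5*exp(4*t) - 4*sin(2*t) - 4*cos(2*t)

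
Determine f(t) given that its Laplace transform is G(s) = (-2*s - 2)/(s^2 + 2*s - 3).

Rewrite the denominator: s^2 + 2*s - 3 = (s + 1)^2 - 4.
The form in (s + 1) signals a first-shifting-theorem factor e^(-t).
Since L{cosh(2t)} = s/(s^2 - 4), the inverse is e^(-t)*cosh(2*t), scaled by -2.

f(t) = -2*exp(-t)*cosh(2*t)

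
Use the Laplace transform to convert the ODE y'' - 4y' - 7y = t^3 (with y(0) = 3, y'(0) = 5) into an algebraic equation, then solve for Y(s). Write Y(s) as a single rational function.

Apply the Laplace transform to the equation.
With L{y''} = s^2 Y - s·y(0) - y'(0) and L{y'} = sY - y(0), with y(0) = 3, y'(0) = 5: the LHS transforms to (s^2 - 4*s - 7)Y - (3*s - 7).
The right side is L{t^3} = 6/s^4.
So (s^2 - 4*s - 7)Y = 6/s^4 + (3*s - 7).
Solve for Y(s) and write it as one ratio of polynomials.

Y(s) = (3*s^5 - 7*s^4 + 6)/(s^6 - 4*s^5 - 7*s^4)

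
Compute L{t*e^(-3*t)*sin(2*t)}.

4*(s + 3)/(s^2 + 6*s + 13)^2

L{sin(2t)} = 2/(s^2 + 4).
Multiplying by e^(-3t) shifts s → s + 3, so L{e^(-3*t)*sin(2*t)} = 2/((s + 3)^2 + 4).
Then apply L{t·g(t)} = -d/ds[H(s)] with H(s) = 2/((s + 3)^2 + 4):
differentiating 1 time and applying the sign gives 4*(s + 3)/(s^2 + 6*s + 13)^2.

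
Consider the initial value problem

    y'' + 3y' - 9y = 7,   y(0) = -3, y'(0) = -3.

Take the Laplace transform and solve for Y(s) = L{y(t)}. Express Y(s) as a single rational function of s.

Y(s) = (-3*s^2 - 12*s + 7)/(s^3 + 3*s^2 - 9*s)

Take the Laplace transform of both sides.
Using L{y''} = s^2 Y - s·y(0) - y'(0) and L{y'} = sY - y(0), with y(0) = -3, y'(0) = -3, the left side becomes (s^2 + 3*s - 9)Y - (-3*s - 12).
The right side is L{7} = 7/s.
So (s^2 + 3*s - 9)Y = 7/s + (-3*s - 12).
Isolate Y and clear denominators.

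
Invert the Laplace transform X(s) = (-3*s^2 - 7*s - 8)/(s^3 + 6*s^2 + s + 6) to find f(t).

f(t) = -sin(t) - cos(t) - 2*exp(-6*t)

Factor the denominator: s^3 + 6*s^2 + s + 6 = (s + 6)*(s^2 + 1).
Partial fraction decomposition gives [-2/(s + 6)] + [-s/(s^2 + 1)] + [-1/(s^2 + 1)].
Invert each term: -2/(s + 6) ↔ -2e^(-6t); -1·s/(s^2 + 1) ↔ -cos(t); -1·1/(s^2 + 1) ↔ -sin(t).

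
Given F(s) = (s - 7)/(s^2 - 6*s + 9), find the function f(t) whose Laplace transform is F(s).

f(t) = -4*t*exp(3*t) + exp(3*t)

Factor the denominator: s^2 - 6*s + 9 = (s - 3)^2.
Partial fraction decomposition gives [1/(s - 3)] + [-4/(s - 3)^2].
Invert each term: 1/(s - 3) ↔ e^(3t); -4/(s - 3)^2 ↔ -4t·e^(3t).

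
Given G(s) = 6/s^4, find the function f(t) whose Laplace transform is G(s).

Since L{t^3} = 3!/s^4 = 6/s^4, the inverse is t^3.

f(t) = t^3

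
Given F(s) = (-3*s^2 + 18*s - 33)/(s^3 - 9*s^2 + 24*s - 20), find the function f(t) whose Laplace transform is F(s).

f(t) = 3*t*exp(2*t) - 2*exp(5*t) - exp(2*t)

Factor the denominator: s^3 - 9*s^2 + 24*s - 20 = (s - 5)*(s - 2)^2.
Partial fraction decomposition gives [-1/(s - 2)] + [3/(s - 2)^2] + [-2/(s - 5)].
Invert each term: -1/(s - 2) ↔ -e^(2t); 3/(s - 2)^2 ↔ 3t·e^(2t); -2/(s - 5) ↔ -2e^(5t).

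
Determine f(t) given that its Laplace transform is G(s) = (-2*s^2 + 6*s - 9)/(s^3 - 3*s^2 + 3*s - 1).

f(t) = -5*t^2*exp(t)/2 + 2*t*exp(t) - 2*exp(t)

Factor the denominator: s^3 - 3*s^2 + 3*s - 1 = (s - 1)^3.
Partial fraction decomposition gives [-2/(s - 1)] + [2/(s - 1)^2] + [-5/(s - 1)^3].
Invert each term: -2/(s - 1) ↔ -2e^(t); 2/(s - 1)^2 ↔ 2t·e^(t); -5/(s - 1)^3 ↔ (-5/2)t^2·e^(t).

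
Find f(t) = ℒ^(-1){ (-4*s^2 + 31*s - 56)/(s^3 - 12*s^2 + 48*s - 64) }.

Factor the denominator: s^3 - 12*s^2 + 48*s - 64 = (s - 4)^3.
Partial fraction decomposition gives [-4/(s - 4)] + [-1/(s - 4)^2] + [4/(s - 4)^3].
Invert each term: -4/(s - 4) ↔ -4e^(4t); -1/(s - 4)^2 ↔ -t·e^(4t); 4/(s - 4)^3 ↔ (2)t^2·e^(4t).

f(t) = 2*t^2*exp(4*t) - t*exp(4*t) - 4*exp(4*t)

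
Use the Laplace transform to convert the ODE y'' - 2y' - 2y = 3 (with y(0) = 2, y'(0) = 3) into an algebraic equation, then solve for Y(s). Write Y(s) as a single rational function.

Y(s) = (2*s^2 - s + 3)/(s^3 - 2*s^2 - 2*s)

Transform both sides with L{·}.
Using L{y''} = s^2 Y - s·y(0) - y'(0) and L{y'} = sY - y(0), with y(0) = 2, y'(0) = 3, the left side becomes (s^2 - 2*s - 2)Y - (2*s - 1).
The right side is L{3} = 3/s.
So (s^2 - 2*s - 2)Y = 3/s + (2*s - 1).
Divide through and combine into a single rational function.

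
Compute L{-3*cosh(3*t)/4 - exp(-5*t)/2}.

-3*s/(4*(s^2 - 9)) - 1/(2*(s + 5))

The transform is linear, so treat each term independently.
(-1/2)·[L{e^(-5t)} = 1/(s + 5)]; (-3/4)·[L{cosh(3t)} = s/(s^2 - 9)].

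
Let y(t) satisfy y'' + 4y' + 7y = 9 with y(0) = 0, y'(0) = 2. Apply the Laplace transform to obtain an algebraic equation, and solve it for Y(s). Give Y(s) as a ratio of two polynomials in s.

Y(s) = (2*s + 9)/(s^3 + 4*s^2 + 7*s)

Apply the Laplace transform to the equation.
The derivative rules (L{y''} = s^2 Y - s·y(0) - y'(0) and L{y'} = sY - y(0), with y(0) = 0, y'(0) = 2) turn the left side into (s^2 + 4*s + 7)Y - (2).
The right side is L{9} = 9/s.
So (s^2 + 4*s + 7)Y = 9/s + (2).
Isolate Y and clear denominators.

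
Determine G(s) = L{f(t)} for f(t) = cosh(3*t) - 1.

G(s) = s/(s^2 - 9) - 1/s

The transform is linear, so treat each term independently.
L{cosh(3t)} = s/(s^2 - 9); L{-1} = -1/s.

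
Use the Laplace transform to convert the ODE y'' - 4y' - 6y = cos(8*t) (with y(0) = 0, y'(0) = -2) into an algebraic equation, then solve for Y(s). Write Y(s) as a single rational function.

Y(s) = (-2*s^2 + s - 128)/(s^4 - 4*s^3 + 58*s^2 - 256*s - 384)

Laplace-transform each side.
The derivative rules (L{y''} = s^2 Y - s·y(0) - y'(0) and L{y'} = sY - y(0), with y(0) = 0, y'(0) = -2) turn the left side into (s^2 - 4*s - 6)Y - (-2).
The right side is L{cos(8*t)} = s/(s^2 + 64).
So (s^2 - 4*s - 6)Y = s/(s^2 + 64) + (-2).
Isolate Y and clear denominators.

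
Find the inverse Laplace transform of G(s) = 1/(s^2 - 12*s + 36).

t*exp(6*t)

Rewrite the denominator: s^2 - 12*s + 36 = (s - 6)^2.
The form in (s - 6) signals a first-shifting-theorem factor e^(6t).
Since L{t} = 1!/s^2 = 1/s^2, the inverse is t*e^(6*t).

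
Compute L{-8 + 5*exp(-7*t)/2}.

5/(2*(s + 7)) - 8/s

The transform is linear, so treat each term independently.
(5/2)·[L{e^(-7t)} = 1/(s + 7)]; L{-8} = -8/s.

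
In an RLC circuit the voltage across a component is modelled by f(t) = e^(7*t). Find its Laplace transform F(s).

L{e^(7t)} = 1/(s - 7).

F(s) = 1/(s - 7)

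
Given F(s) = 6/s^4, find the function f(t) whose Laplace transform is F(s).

f(t) = t^3

Since L{t^3} = 3!/s^4 = 6/s^4, the inverse is t^3.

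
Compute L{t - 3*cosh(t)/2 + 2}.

-3*s/(2*(s^2 - 1)) + 2/s + s^(-2)

Apply the Laplace transform termwise.
L{2} = 2/s; L{t} = 1!/s^2 = 1/s^2; (-3/2)·[L{cosh(t)} = s/(s^2 - 1)].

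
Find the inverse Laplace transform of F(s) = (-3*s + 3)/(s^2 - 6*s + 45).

Complete the square in the denominator: s^2 - 6*s + 45 = (s - 3)^2 + 6^2.
Split the numerator to match: -3*s + 3 = -3·(s - 3) - 1·6.
Invert each term: -3·(s - 3)/((s - 3)^2 + 36) ↔ -3e^(3t)cos(6t); -1·6/((s - 3)^2 + 36) ↔ -e^(3t)sin(6t).

-exp(3*t)*sin(6*t) - 3*exp(3*t)*cos(6*t)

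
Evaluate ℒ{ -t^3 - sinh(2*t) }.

Apply the Laplace transform termwise.
(-1)·[L{sinh(2t)} = 2/(s^2 - 4)]; (-1)·[L{t^3} = 3!/s^4 = 6/s^4].

-2/(s^2 - 4) - 6/s^4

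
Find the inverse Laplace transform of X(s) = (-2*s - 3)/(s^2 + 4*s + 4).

Factor the denominator: s^2 + 4*s + 4 = (s + 2)^2.
Partial fraction decomposition gives [-2/(s + 2)] + [(s + 2)^(-2)].
Invert each term: -2/(s + 2) ↔ -2e^(-2t); 1/(s + 2)^2 ↔ t·e^(-2t).

t*exp(-2*t) - 2*exp(-2*t)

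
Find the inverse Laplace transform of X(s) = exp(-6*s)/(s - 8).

Heaviside(t - 6)*(exp(8*t - 48))

The factor e^(-6s) signals a time shift by c = 6 (second shifting theorem).
L{e^(8t)} = 1/(s - 8), so L^-1{1/(s - 8)} = exp(8*t).
Hence the inverse is u(t - 6) times that function evaluated at t - 6.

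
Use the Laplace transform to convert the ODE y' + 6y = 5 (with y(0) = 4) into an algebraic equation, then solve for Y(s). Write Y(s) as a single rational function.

Y(s) = (4*s + 5)/(s^2 + 6*s)

Take the Laplace transform of both sides.
Using L{y'} = sY - y(0) = sY - 4, the left side becomes (s + 6)Y - (4).
The right side is L{5} = 5/s.
So (s + 6)Y = 5/s + (4).
Divide through and combine into a single rational function.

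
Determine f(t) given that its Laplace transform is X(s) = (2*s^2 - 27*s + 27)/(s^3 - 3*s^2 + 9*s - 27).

f(t) = -2*exp(3*t) - 5*sin(3*t) + 4*cos(3*t)

Factor the denominator: s^3 - 3*s^2 + 9*s - 27 = (s - 3)*(s^2 + 9).
Partial fraction decomposition gives [-2/(s - 3)] + [4*s/(s^2 + 9)] + [-15/(s^2 + 9)].
Invert each term: -2/(s - 3) ↔ -2e^(3t); 4·s/(s^2 + 9) ↔ 4cos(3t); -5·3/(s^2 + 9) ↔ -5sin(3t).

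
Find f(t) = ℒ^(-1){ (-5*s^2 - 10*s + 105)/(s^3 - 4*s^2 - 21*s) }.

Factor the denominator: s^3 - 4*s^2 - 21*s = s*(s - 7)*(s + 3).
Partial fraction decomposition gives [-3/(s - 7)] + [3/(s + 3)] + [-5/s].
Invert each term: -3/(s - 7) ↔ -3e^(7t); 3/(s + 3) ↔ 3e^(-3t); -5/(s - 0) ↔ -5e^(0t).

f(t) = -3*exp(7*t) - 5 + 3*exp(-3*t)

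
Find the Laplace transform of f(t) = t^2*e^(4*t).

2/(s - 4)^3

L{e^(4t)} = 1/(s - 4).
Then apply L{t^2·g(t)} = (-1)^2 d^2/ds^2[G(s)] with G(s) = 1/(s - 4):
differentiating 2 times and applying the sign gives 2/(s - 4)^3.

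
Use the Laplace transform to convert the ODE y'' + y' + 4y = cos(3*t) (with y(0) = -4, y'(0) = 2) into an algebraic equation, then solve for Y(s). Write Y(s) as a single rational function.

Apply the Laplace transform to the equation.
Using L{y''} = s^2 Y - s·y(0) - y'(0) and L{y'} = sY - y(0), with y(0) = -4, y'(0) = 2, the left side becomes (s^2 + s + 4)Y - (-4*s - 2).
The right side is L{cos(3*t)} = s/(s^2 + 9).
So (s^2 + s + 4)Y = s/(s^2 + 9) + (-4*s - 2).
Isolate Y and clear denominators.

Y(s) = (-4*s^3 - 2*s^2 - 35*s - 18)/(s^4 + s^3 + 13*s^2 + 9*s + 36)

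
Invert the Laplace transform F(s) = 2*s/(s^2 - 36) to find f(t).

Since L{cosh(6t)} = s/(s^2 - 36), the inverse is cosh(6*t), scaled by 2.

f(t) = 2*cosh(6*t)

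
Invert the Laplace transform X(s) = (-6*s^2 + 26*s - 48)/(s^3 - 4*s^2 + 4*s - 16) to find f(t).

f(t) = -2*exp(4*t) + 5*sin(2*t) - 4*cos(2*t)

Factor the denominator: s^3 - 4*s^2 + 4*s - 16 = (s - 4)*(s^2 + 4).
Partial fraction decomposition gives [-2/(s - 4)] + [-4*s/(s^2 + 4)] + [10/(s^2 + 4)].
Invert each term: -2/(s - 4) ↔ -2e^(4t); -4·s/(s^2 + 4) ↔ -4cos(2t); 5·2/(s^2 + 4) ↔ 5sin(2t).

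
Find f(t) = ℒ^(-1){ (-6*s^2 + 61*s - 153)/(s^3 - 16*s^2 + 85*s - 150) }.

Factor the denominator: s^3 - 16*s^2 + 85*s - 150 = (s - 6)*(s - 5)^2.
Partial fraction decomposition gives [-3/(s - 5)] + [-2/(s - 5)^2] + [-3/(s - 6)].
Invert each term: -3/(s - 5) ↔ -3e^(5t); -2/(s - 5)^2 ↔ -2t·e^(5t); -3/(s - 6) ↔ -3e^(6t).

f(t) = -2*t*exp(5*t) - 3*exp(6*t) - 3*exp(5*t)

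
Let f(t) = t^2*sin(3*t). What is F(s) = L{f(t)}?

F(s) = 18*(s^2 - 3)/(s^2 + 9)^3

L{sin(3t)} = 3/(s^2 + 9).
Then apply L{t^2·g(t)} = (-1)^2 d^2/ds^2[G(s)] with G(s) = 3/(s^2 + 9):
differentiating 2 times and applying the sign gives 18*(s^2 - 3)/(s^2 + 9)^3.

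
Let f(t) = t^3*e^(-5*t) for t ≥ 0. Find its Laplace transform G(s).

G(s) = 6/(s + 5)^4

L{t^3} = 3!/s^4 = 6/s^4.
By the first shifting theorem, multiplying by e^(-5t) replaces s with s + 5.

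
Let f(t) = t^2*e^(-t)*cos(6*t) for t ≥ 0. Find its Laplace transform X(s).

X(s) = 2*(s + 1)*(s^2 + 2*s - 107)/(s^2 + 2*s + 37)^3

L{cos(6t)} = s/(s^2 + 36).
Multiplying by e^(-t) shifts s → s + 1, so L{e^(-t)*cos(6*t)} = (s + 1)/((s + 1)^2 + 36).
Then apply L{t^2·g(t)} = (-1)^2 d^2/ds^2[G(s)] with G(s) = (s + 1)/((s + 1)^2 + 36):
differentiating 2 times and applying the sign gives 2*(s + 1)*(s^2 + 2*s - 107)/(s^2 + 2*s + 37)^3.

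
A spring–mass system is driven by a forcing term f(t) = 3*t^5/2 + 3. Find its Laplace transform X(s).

Apply the Laplace transform termwise.
(3/2)·[L{t^5} = 5!/s^6 = 120/s^6]; L{3} = 3/s.

X(s) = 3/s + 180/s^6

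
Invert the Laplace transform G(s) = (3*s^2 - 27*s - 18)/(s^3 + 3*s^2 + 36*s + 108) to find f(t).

Factor the denominator: s^3 + 3*s^2 + 36*s + 108 = (s + 3)*(s^2 + 36).
Partial fraction decomposition gives [2/(s + 3)] + [s/(s^2 + 36)] + [-30/(s^2 + 36)].
Invert each term: 2/(s + 3) ↔ 2e^(-3t); 1·s/(s^2 + 36) ↔ cos(6t); -5·6/(s^2 + 36) ↔ -5sin(6t).

f(t) = -5*sin(6*t) + cos(6*t) + 2*exp(-3*t)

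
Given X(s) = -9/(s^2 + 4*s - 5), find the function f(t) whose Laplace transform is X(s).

Rewrite the denominator: s^2 + 4*s - 5 = (s + 2)^2 - 9.
The form in (s + 2) signals a first-shifting-theorem factor e^(-2t).
Since L{sinh(3t)} = 3/(s^2 - 9), the inverse is e^(-2*t)*sinh(3*t), scaled by -3.

f(t) = -3*exp(-2*t)*sinh(3*t)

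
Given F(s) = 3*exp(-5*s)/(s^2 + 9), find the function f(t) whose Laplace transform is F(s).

The factor e^(-5s) signals a time shift by c = 5 (second shifting theorem).
L{sin(3t)} = 3/(s^2 + 9), so L^-1{3/(s^2 + 9)} = sin(3*t).
Hence the inverse is u(t - 5) times that function evaluated at t - 5.

f(t) = Heaviside(t - 5)*(sin(3*t - 15))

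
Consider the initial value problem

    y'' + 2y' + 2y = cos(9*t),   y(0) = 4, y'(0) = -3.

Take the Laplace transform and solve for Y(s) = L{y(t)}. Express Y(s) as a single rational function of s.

Transform both sides with L{·}.
With L{y''} = s^2 Y - s·y(0) - y'(0) and L{y'} = sY - y(0), with y(0) = 4, y'(0) = -3: the LHS transforms to (s^2 + 2*s + 2)Y - (4*s + 5).
The right side is L{cos(9*t)} = s/(s^2 + 81).
So (s^2 + 2*s + 2)Y = s/(s^2 + 81) + (4*s + 5).
Isolate Y and clear denominators.

Y(s) = (4*s^3 + 5*s^2 + 325*s + 405)/(s^4 + 2*s^3 + 83*s^2 + 162*s + 162)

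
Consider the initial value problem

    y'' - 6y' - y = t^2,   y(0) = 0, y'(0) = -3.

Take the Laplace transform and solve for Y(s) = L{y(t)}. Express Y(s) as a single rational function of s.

Y(s) = (-3*s^3 + 2)/(s^5 - 6*s^4 - s^3)

Take the Laplace transform of both sides.
The derivative rules (L{y''} = s^2 Y - s·y(0) - y'(0) and L{y'} = sY - y(0), with y(0) = 0, y'(0) = -3) turn the left side into (s^2 - 6*s - 1)Y - (-3).
The right side is L{t^2} = 2/s^3.
So (s^2 - 6*s - 1)Y = 2/s^3 + (-3).
Isolate Y and clear denominators.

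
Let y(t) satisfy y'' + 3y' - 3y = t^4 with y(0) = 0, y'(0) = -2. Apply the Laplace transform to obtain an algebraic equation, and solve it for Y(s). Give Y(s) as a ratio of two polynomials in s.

Apply the Laplace transform to the equation.
Using L{y''} = s^2 Y - s·y(0) - y'(0) and L{y'} = sY - y(0), with y(0) = 0, y'(0) = -2, the left side becomes (s^2 + 3*s - 3)Y - (-2).
The right side is L{t^4} = 24/s^5.
So (s^2 + 3*s - 3)Y = 24/s^5 + (-2).
Solve for Y(s) and write it as one ratio of polynomials.

Y(s) = (-2*s^5 + 24)/(s^7 + 3*s^6 - 3*s^5)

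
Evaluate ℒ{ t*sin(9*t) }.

L{sin(9t)} = 9/(s^2 + 81).
Then apply L{t·g(t)} = -d/ds[G(s)] with G(s) = 9/(s^2 + 81):
differentiating 1 time and applying the sign gives 18*s/(s^2 + 81)^2.

18*s/(s^2 + 81)^2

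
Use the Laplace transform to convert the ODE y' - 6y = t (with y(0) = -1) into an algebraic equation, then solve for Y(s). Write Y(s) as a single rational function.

Y(s) = (-s^2 + 1)/(s^3 - 6*s^2)

Laplace-transform each side.
With L{y'} = sY - y(0) = sY - (-1): the LHS transforms to (s - 6)Y - (-1).
The right side is L{t} = s^(-2).
So (s - 6)Y = s^(-2) + (-1).
Divide through and combine into a single rational function.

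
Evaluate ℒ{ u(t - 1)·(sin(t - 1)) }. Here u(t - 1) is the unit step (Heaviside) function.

exp(-s)/(s^2 + 1)

By the second shifting theorem, L{u(t - c)·g(t - c)} = e^(-cs)·H(s) with c = 1 and H(s) = L{g(t)}.
L{sin(t)} = 1/(s^2 + 1).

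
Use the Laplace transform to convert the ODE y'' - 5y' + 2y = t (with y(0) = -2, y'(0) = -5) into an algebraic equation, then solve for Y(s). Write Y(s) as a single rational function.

Apply the Laplace transform to the equation.
The derivative rules (L{y''} = s^2 Y - s·y(0) - y'(0) and L{y'} = sY - y(0), with y(0) = -2, y'(0) = -5) turn the left side into (s^2 - 5*s + 2)Y - (-2*s + 5).
The right side is L{t} = s^(-2).
So (s^2 - 5*s + 2)Y = s^(-2) + (-2*s + 5).
Solve for Y(s) and write it as one ratio of polynomials.

Y(s) = (-2*s^3 + 5*s^2 + 1)/(s^4 - 5*s^3 + 2*s^2)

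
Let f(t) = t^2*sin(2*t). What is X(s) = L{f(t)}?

L{sin(2t)} = 2/(s^2 + 4).
Then apply L{t^2·g(t)} = (-1)^2 d^2/ds^2[G(s)] with G(s) = 2/(s^2 + 4):
differentiating 2 times and applying the sign gives 4*(3*s^2 - 4)/(s^2 + 4)^3.

X(s) = 4*(3*s^2 - 4)/(s^2 + 4)^3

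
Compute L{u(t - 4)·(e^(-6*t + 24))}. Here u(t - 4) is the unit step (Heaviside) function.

exp(-4*s)/(s + 6)

By the second shifting theorem, L{u(t - c)·g(t - c)} = e^(-cs)·G(s) with c = 4 and G(s) = L{g(t)}.
L{e^(-6t)} = 1/(s + 6).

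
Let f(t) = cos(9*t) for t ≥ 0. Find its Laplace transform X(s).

L{cos(9t)} = s/(s^2 + 81).

X(s) = s/(s^2 + 81)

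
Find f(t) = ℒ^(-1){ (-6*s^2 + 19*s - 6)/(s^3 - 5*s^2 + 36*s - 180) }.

f(t) = -exp(5*t) - sin(6*t) - 5*cos(6*t)

Factor the denominator: s^3 - 5*s^2 + 36*s - 180 = (s - 5)*(s^2 + 36).
Partial fraction decomposition gives [-1/(s - 5)] + [-5*s/(s^2 + 36)] + [-6/(s^2 + 36)].
Invert each term: -1/(s - 5) ↔ -e^(5t); -5·s/(s^2 + 36) ↔ -5cos(6t); -1·6/(s^2 + 36) ↔ -sin(6t).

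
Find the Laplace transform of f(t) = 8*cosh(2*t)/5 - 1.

Apply the Laplace transform termwise.
L{-1} = -1/s; (8/5)·[L{cosh(2t)} = s/(s^2 - 4)].

8*s/(5*(s^2 - 4)) - 1/s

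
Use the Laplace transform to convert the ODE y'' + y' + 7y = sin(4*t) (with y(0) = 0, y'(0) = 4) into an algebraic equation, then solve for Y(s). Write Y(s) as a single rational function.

Apply the Laplace transform to the equation.
Using L{y''} = s^2 Y - s·y(0) - y'(0) and L{y'} = sY - y(0), with y(0) = 0, y'(0) = 4, the left side becomes (s^2 + s + 7)Y - (4).
The right side is L{sin(4*t)} = 4/(s^2 + 16).
So (s^2 + s + 7)Y = 4/(s^2 + 16) + (4).
Solve for Y(s) and write it as one ratio of polynomials.

Y(s) = (4*s^2 + 68)/(s^4 + s^3 + 23*s^2 + 16*s + 112)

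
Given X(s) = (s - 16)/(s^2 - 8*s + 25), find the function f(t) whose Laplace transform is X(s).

Complete the square in the denominator: s^2 - 8*s + 25 = (s - 4)^2 + 3^2.
Split the numerator to match: s - 16 = 1·(s - 4) - 4·3.
Invert each term: 1·(s - 4)/((s - 4)^2 + 9) ↔ e^(4t)cos(3t); -4·3/((s - 4)^2 + 9) ↔ -4e^(4t)sin(3t).

f(t) = -4*exp(4*t)*sin(3*t) + exp(4*t)*cos(3*t)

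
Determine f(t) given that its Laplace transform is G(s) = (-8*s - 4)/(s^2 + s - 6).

Factor the denominator: s^2 + s - 6 = (s - 2)*(s + 3).
Partial fraction decomposition gives [-4/(s - 2)] + [-4/(s + 3)].
Invert each term: -4/(s - 2) ↔ -4e^(2t); -4/(s + 3) ↔ -4e^(-3t).

f(t) = -4*exp(2*t) - 4*exp(-3*t)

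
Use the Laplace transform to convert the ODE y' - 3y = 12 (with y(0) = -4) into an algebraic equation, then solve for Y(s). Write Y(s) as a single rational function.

Transform both sides with L{·}.
With L{y'} = sY - y(0) = sY - (-4): the LHS transforms to (s - 3)Y - (-4).
The right side is L{12} = 12/s.
So (s - 3)Y = 12/s + (-4).
Isolate Y and clear denominators.

Y(s) = -4/s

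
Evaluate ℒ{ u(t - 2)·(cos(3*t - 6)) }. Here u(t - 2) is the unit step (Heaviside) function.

By the second shifting theorem, L{u(t - c)·g(t - c)} = e^(-cs)·G(s) with c = 2 and G(s) = L{g(t)}.
L{cos(3t)} = s/(s^2 + 9).

s*exp(-2*s)/(s^2 + 9)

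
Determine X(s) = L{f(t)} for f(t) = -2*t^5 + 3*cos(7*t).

The transform is linear, so treat each term independently.
(-2)·[L{t^5} = 5!/s^6 = 120/s^6]; (3)·[L{cos(7t)} = s/(s^2 + 49)].

X(s) = 3*s/(s^2 + 49) - 240/s^6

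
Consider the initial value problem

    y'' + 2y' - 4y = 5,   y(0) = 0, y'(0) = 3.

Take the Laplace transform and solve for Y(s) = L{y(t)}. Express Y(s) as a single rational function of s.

Laplace-transform each side.
The derivative rules (L{y''} = s^2 Y - s·y(0) - y'(0) and L{y'} = sY - y(0), with y(0) = 0, y'(0) = 3) turn the left side into (s^2 + 2*s - 4)Y - (3).
The right side is L{5} = 5/s.
So (s^2 + 2*s - 4)Y = 5/s + (3).
Solve for Y(s) and write it as one ratio of polynomials.

Y(s) = (3*s + 5)/(s^3 + 2*s^2 - 4*s)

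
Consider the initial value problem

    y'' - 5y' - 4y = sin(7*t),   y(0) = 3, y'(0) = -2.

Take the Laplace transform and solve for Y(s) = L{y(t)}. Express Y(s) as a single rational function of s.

Y(s) = (3*s^3 - 17*s^2 + 147*s - 826)/(s^4 - 5*s^3 + 45*s^2 - 245*s - 196)

Transform both sides with L{·}.
Using L{y''} = s^2 Y - s·y(0) - y'(0) and L{y'} = sY - y(0), with y(0) = 3, y'(0) = -2, the left side becomes (s^2 - 5*s - 4)Y - (3*s - 17).
The right side is L{sin(7*t)} = 7/(s^2 + 49).
So (s^2 - 5*s - 4)Y = 7/(s^2 + 49) + (3*s - 17).
Solve for Y(s) and write it as one ratio of polynomials.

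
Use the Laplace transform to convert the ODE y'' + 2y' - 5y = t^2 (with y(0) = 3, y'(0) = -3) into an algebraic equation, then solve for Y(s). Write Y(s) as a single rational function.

Take the Laplace transform of both sides.
The derivative rules (L{y''} = s^2 Y - s·y(0) - y'(0) and L{y'} = sY - y(0), with y(0) = 3, y'(0) = -3) turn the left side into (s^2 + 2*s - 5)Y - (3*s + 3).
The right side is L{t^2} = 2/s^3.
So (s^2 + 2*s - 5)Y = 2/s^3 + (3*s + 3).
Isolate Y and clear denominators.

Y(s) = (3*s^4 + 3*s^3 + 2)/(s^5 + 2*s^4 - 5*s^3)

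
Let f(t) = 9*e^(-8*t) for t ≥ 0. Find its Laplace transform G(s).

G(s) = 9/(s + 8)

L{9} = 9/s.
By the first shifting theorem, multiplying by e^(-8t) replaces s with s + 8.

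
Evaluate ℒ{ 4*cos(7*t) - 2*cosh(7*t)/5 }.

4*s/(s^2 + 49) - 2*s/(5*(s^2 - 49))

By linearity of the Laplace transform, transform each term separately.
(-2/5)·[L{cosh(7t)} = s/(s^2 - 49)]; (4)·[L{cos(7t)} = s/(s^2 + 49)].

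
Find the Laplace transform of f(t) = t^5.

L{t^5} = 5!/s^6 = 120/s^6.

120/s^6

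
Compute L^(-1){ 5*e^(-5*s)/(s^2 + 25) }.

The factor e^(-5s) signals a time shift by c = 5 (second shifting theorem).
L{sin(5t)} = 5/(s^2 + 25), so L^-1{5/(s^2 + 25)} = sin(5*t).
Hence the inverse is u(t - 5) times that function evaluated at t - 5.

Heaviside(t - 5)*(sin(5*t - 25))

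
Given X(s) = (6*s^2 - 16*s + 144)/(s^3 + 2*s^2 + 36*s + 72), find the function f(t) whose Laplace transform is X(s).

f(t) = -3*sin(6*t) + cos(6*t) + 5*exp(-2*t)

Factor the denominator: s^3 + 2*s^2 + 36*s + 72 = (s + 2)*(s^2 + 36).
Partial fraction decomposition gives [5/(s + 2)] + [s/(s^2 + 36)] + [-18/(s^2 + 36)].
Invert each term: 5/(s + 2) ↔ 5e^(-2t); 1·s/(s^2 + 36) ↔ cos(6t); -3·6/(s^2 + 36) ↔ -3sin(6t).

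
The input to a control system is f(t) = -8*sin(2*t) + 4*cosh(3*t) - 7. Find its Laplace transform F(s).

The transform is linear, so treat each term independently.
(4)·[L{cosh(3t)} = s/(s^2 - 9)]; L{-7} = -7/s; (-8)·[L{sin(2t)} = 2/(s^2 + 4)].

F(s) = 4*s/(s^2 - 9) - 16/(s^2 + 4) - 7/s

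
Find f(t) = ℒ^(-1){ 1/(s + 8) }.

f(t) = exp(-8*t)

Since L{e^(-8t)} = 1/(s + 8), the inverse is e^(-8*t).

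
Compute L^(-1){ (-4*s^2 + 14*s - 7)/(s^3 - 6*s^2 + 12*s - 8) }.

5*t^2*exp(2*t)/2 - 2*t*exp(2*t) - 4*exp(2*t)

Factor the denominator: s^3 - 6*s^2 + 12*s - 8 = (s - 2)^3.
Partial fraction decomposition gives [-4/(s - 2)] + [-2/(s - 2)^2] + [5/(s - 2)^3].
Invert each term: -4/(s - 2) ↔ -4e^(2t); -2/(s - 2)^2 ↔ -2t·e^(2t); 5/(s - 2)^3 ↔ (5/2)t^2·e^(2t).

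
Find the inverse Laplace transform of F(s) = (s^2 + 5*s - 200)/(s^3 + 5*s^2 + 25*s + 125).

Factor the denominator: s^3 + 5*s^2 + 25*s + 125 = (s + 5)*(s^2 + 25).
Partial fraction decomposition gives [-4/(s + 5)] + [5*s/(s^2 + 25)] + [-20/(s^2 + 25)].
Invert each term: -4/(s + 5) ↔ -4e^(-5t); 5·s/(s^2 + 25) ↔ 5cos(5t); -4·5/(s^2 + 25) ↔ -4sin(5t).

-4*sin(5*t) + 5*cos(5*t) - 4*exp(-5*t)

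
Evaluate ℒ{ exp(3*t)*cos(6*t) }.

(s - 3)/((s - 3)^2 + 36)

L{cos(6t)} = s/(s^2 + 36).
By the first shifting theorem, multiplying by e^(3t) replaces s with s - 3.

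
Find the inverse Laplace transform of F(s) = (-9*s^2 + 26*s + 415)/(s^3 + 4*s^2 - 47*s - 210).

exp(7*t) - 5*exp(-5*t) - 5*exp(-6*t)

Factor the denominator: s^3 + 4*s^2 - 47*s - 210 = (s - 7)*(s + 5)*(s + 6).
Partial fraction decomposition gives [1/(s - 7)] + [-5/(s + 6)] + [-5/(s + 5)].
Invert each term: 1/(s - 7) ↔ e^(7t); -5/(s + 6) ↔ -5e^(-6t); -5/(s + 5) ↔ -5e^(-5t).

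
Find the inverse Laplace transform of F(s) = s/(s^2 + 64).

cos(8*t)

Since L{cos(8t)} = s/(s^2 + 64), the inverse is cos(8*t).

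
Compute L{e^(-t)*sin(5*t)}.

5/((s + 1)^2 + 25)

L{sin(5t)} = 5/(s^2 + 25).
By the first shifting theorem, multiplying by e^(-t) replaces s with s + 1.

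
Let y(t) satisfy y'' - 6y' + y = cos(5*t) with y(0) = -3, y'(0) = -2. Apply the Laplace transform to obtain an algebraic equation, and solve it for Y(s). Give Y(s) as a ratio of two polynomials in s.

Take the Laplace transform of both sides.
The derivative rules (L{y''} = s^2 Y - s·y(0) - y'(0) and L{y'} = sY - y(0), with y(0) = -3, y'(0) = -2) turn the left side into (s^2 - 6*s + 1)Y - (-3*s + 16).
The right side is L{cos(5*t)} = s/(s^2 + 25).
So (s^2 - 6*s + 1)Y = s/(s^2 + 25) + (-3*s + 16).
Isolate Y and clear denominators.

Y(s) = (-3*s^3 + 16*s^2 - 74*s + 400)/(s^4 - 6*s^3 + 26*s^2 - 150*s + 25)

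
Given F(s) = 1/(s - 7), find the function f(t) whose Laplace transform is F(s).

f(t) = exp(7*t)

Since L{e^(7t)} = 1/(s - 7), the inverse is exp(7*t).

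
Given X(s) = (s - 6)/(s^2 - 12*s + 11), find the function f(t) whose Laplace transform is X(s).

Rewrite the denominator: s^2 - 12*s + 11 = (s - 6)^2 - 25.
The form in (s - 6) signals a first-shifting-theorem factor e^(6t).
Since L{cosh(5t)} = s/(s^2 - 25), the inverse is exp(6*t)*cosh(5*t).

f(t) = exp(6*t)*cosh(5*t)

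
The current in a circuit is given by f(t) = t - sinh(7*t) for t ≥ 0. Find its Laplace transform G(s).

G(s) = -7/(s^2 - 49) + s^(-2)

The transform is linear, so treat each term independently.
L{t} = 1!/s^2 = 1/s^2; (-1)·[L{sinh(7t)} = 7/(s^2 - 49)].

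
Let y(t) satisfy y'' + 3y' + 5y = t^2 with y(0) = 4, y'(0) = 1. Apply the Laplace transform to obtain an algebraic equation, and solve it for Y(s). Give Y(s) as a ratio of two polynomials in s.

Y(s) = (4*s^4 + 13*s^3 + 2)/(s^5 + 3*s^4 + 5*s^3)

Transform both sides with L{·}.
With L{y''} = s^2 Y - s·y(0) - y'(0) and L{y'} = sY - y(0), with y(0) = 4, y'(0) = 1: the LHS transforms to (s^2 + 3*s + 5)Y - (4*s + 13).
The right side is L{t^2} = 2/s^3.
So (s^2 + 3*s + 5)Y = 2/s^3 + (4*s + 13).
Isolate Y and clear denominators.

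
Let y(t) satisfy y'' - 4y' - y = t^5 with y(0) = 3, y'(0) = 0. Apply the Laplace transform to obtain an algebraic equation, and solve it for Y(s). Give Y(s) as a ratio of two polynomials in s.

Take the Laplace transform of both sides.
Using L{y''} = s^2 Y - s·y(0) - y'(0) and L{y'} = sY - y(0), with y(0) = 3, y'(0) = 0, the left side becomes (s^2 - 4*s - 1)Y - (3*s - 12).
The right side is L{t^5} = 120/s^6.
So (s^2 - 4*s - 1)Y = 120/s^6 + (3*s - 12).
Isolate Y and clear denominators.

Y(s) = (3*s^7 - 12*s^6 + 120)/(s^8 - 4*s^7 - s^6)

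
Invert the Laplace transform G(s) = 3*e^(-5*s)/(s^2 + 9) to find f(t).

The factor e^(-5s) signals a time shift by c = 5 (second shifting theorem).
L{sin(3t)} = 3/(s^2 + 9), so L^-1{3/(s^2 + 9)} = sin(3*t).
Hence the inverse is u(t - 5) times that function evaluated at t - 5.

f(t) = Heaviside(t - 5)*(sin(3*t - 15))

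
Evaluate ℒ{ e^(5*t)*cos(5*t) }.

L{cos(5t)} = s/(s^2 + 25).
By the first shifting theorem, multiplying by e^(5t) replaces s with s - 5.

(s - 5)/((s - 5)^2 + 25)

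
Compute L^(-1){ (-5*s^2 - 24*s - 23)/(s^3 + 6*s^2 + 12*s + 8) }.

5*t^2*exp(-2*t)/2 - 4*t*exp(-2*t) - 5*exp(-2*t)

Factor the denominator: s^3 + 6*s^2 + 12*s + 8 = (s + 2)^3.
Partial fraction decomposition gives [-5/(s + 2)] + [-4/(s + 2)^2] + [5/(s + 2)^3].
Invert each term: -5/(s + 2) ↔ -5e^(-2t); -4/(s + 2)^2 ↔ -4t·e^(-2t); 5/(s + 2)^3 ↔ (5/2)t^2·e^(-2t).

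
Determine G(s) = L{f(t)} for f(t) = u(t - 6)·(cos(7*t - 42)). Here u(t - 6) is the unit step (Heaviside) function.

G(s) = s*exp(-6*s)/(s^2 + 49)

By the second shifting theorem, L{u(t - c)·g(t - c)} = e^(-cs)·H(s) with c = 6 and H(s) = L{g(t)}.
L{cos(7t)} = s/(s^2 + 49).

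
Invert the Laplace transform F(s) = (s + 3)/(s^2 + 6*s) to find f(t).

f(t) = exp(-3*t)*cosh(3*t)

Rewrite the denominator: s^2 + 6*s = (s + 3)^2 - 9.
The form in (s + 3) signals a first-shifting-theorem factor e^(-3t).
Since L{cosh(3t)} = s/(s^2 - 9), the inverse is e^(-3*t)*cosh(3*t).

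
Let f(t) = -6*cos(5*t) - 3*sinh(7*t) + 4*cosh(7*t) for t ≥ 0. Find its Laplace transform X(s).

X(s) = -6*s/(s^2 + 25) + 4*s/(s^2 - 49) - 21/(s^2 - 49)

The transform is linear, so treat each term independently.
(4)·[L{cosh(7t)} = s/(s^2 - 49)]; (-6)·[L{cos(5t)} = s/(s^2 + 25)]; (-3)·[L{sinh(7t)} = 7/(s^2 - 49)].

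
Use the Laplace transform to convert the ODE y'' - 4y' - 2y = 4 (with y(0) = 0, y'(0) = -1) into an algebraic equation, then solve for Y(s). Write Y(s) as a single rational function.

Y(s) = (-s + 4)/(s^3 - 4*s^2 - 2*s)

Transform both sides with L{·}.
The derivative rules (L{y''} = s^2 Y - s·y(0) - y'(0) and L{y'} = sY - y(0), with y(0) = 0, y'(0) = -1) turn the left side into (s^2 - 4*s - 2)Y - (-1).
The right side is L{4} = 4/s.
So (s^2 - 4*s - 2)Y = 4/s + (-1).
Solve for Y(s) and write it as one ratio of polynomials.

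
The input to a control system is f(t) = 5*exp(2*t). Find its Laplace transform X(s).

X(s) = 5/(s - 2)

L{5} = 5/s.
By the first shifting theorem, multiplying by e^(2t) replaces s with s - 2.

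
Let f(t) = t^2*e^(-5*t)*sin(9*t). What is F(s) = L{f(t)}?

L{sin(9t)} = 9/(s^2 + 81).
Multiplying by e^(-5t) shifts s → s + 5, so L{e^(-5*t)*sin(9*t)} = 9/((s + 5)^2 + 81).
Then apply L{t^2·g(t)} = (-1)^2 d^2/ds^2[G(s)] with G(s) = 9/((s + 5)^2 + 81):
differentiating 2 times and applying the sign gives 54*(s^2 + 10*s - 2)/(s^2 + 10*s + 106)^3.

F(s) = 54*(s^2 + 10*s - 2)/(s^2 + 10*s + 106)^3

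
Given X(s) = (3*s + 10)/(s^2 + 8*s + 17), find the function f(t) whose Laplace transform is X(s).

f(t) = -2*exp(-4*t)*sin(t) + 3*exp(-4*t)*cos(t)

Complete the square in the denominator: s^2 + 8*s + 17 = (s + 4)^2 + 1^2.
Split the numerator to match: 3*s + 10 = 3·(s + 4) - 2·1.
Invert each term: 3·(s + 4)/((s + 4)^2 + 1) ↔ 3e^(-4t)cos(t); -2·1/((s + 4)^2 + 1) ↔ -2e^(-4t)sin(t).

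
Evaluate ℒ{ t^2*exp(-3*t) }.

L{e^(-3t)} = 1/(s + 3).
Then apply L{t^2·g(t)} = (-1)^2 d^2/ds^2[G(s)] with G(s) = 1/(s + 3):
differentiating 2 times and applying the sign gives 2/(s + 3)^3.

2/(s + 3)^3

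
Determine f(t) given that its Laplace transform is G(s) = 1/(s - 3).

Since L{e^(3t)} = 1/(s - 3), the inverse is e^(3*t).

f(t) = exp(3*t)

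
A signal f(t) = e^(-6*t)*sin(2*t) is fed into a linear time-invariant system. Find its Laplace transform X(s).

L{sin(2t)} = 2/(s^2 + 4).
By the first shifting theorem, multiplying by e^(-6t) replaces s with s + 6.

X(s) = 2/((s + 6)^2 + 4)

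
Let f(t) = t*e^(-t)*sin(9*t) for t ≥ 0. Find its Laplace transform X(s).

X(s) = 18*(s + 1)/(s^2 + 2*s + 82)^2

L{sin(9t)} = 9/(s^2 + 81).
Multiplying by e^(-t) shifts s → s + 1, so L{e^(-t)*sin(9*t)} = 9/((s + 1)^2 + 81).
Then apply L{t·g(t)} = -d/ds[G(s)] with G(s) = 9/((s + 1)^2 + 81):
differentiating 1 time and applying the sign gives 18*(s + 1)/(s^2 + 2*s + 82)^2.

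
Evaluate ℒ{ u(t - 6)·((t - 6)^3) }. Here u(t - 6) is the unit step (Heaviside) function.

By the second shifting theorem, L{u(t - c)·g(t - c)} = e^(-cs)·H(s) with c = 6 and H(s) = L{g(t)}.
L{t^3} = 3!/s^4 = 6/s^4.

6*exp(-6*s)/s^4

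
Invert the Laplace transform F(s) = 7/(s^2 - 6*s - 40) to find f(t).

Rewrite the denominator: s^2 - 6*s - 40 = (s - 3)^2 - 49.
The form in (s - 3) signals a first-shifting-theorem factor e^(3t).
Since L{sinh(7t)} = 7/(s^2 - 49), the inverse is e^(3*t)*sinh(7*t).

f(t) = exp(3*t)*sinh(7*t)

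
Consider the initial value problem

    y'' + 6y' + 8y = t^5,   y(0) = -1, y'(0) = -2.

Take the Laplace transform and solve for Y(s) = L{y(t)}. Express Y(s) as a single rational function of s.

Apply the Laplace transform to the equation.
The derivative rules (L{y''} = s^2 Y - s·y(0) - y'(0) and L{y'} = sY - y(0), with y(0) = -1, y'(0) = -2) turn the left side into (s^2 + 6*s + 8)Y - (-s - 8).
The right side is L{t^5} = 120/s^6.
So (s^2 + 6*s + 8)Y = 120/s^6 + (-s - 8).
Isolate Y and clear denominators.

Y(s) = (-s^7 - 8*s^6 + 120)/(s^8 + 6*s^7 + 8*s^6)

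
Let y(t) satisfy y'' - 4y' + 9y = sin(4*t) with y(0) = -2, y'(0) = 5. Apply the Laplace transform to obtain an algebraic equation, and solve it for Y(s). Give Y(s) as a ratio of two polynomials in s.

Y(s) = (-2*s^3 + 13*s^2 - 32*s + 212)/(s^4 - 4*s^3 + 25*s^2 - 64*s + 144)

Laplace-transform each side.
Using L{y''} = s^2 Y - s·y(0) - y'(0) and L{y'} = sY - y(0), with y(0) = -2, y'(0) = 5, the left side becomes (s^2 - 4*s + 9)Y - (-2*s + 13).
The right side is L{sin(4*t)} = 4/(s^2 + 16).
So (s^2 - 4*s + 9)Y = 4/(s^2 + 16) + (-2*s + 13).
Isolate Y and clear denominators.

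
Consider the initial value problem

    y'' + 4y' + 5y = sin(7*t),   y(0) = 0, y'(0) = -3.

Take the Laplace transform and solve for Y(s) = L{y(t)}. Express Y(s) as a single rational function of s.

Y(s) = (-3*s^2 - 140)/(s^4 + 4*s^3 + 54*s^2 + 196*s + 245)

Apply the Laplace transform to the equation.
The derivative rules (L{y''} = s^2 Y - s·y(0) - y'(0) and L{y'} = sY - y(0), with y(0) = 0, y'(0) = -3) turn the left side into (s^2 + 4*s + 5)Y - (-3).
The right side is L{sin(7*t)} = 7/(s^2 + 49).
So (s^2 + 4*s + 5)Y = 7/(s^2 + 49) + (-3).
Isolate Y and clear denominators.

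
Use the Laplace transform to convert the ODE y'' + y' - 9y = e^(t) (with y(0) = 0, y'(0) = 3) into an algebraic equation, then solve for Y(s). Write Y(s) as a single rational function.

Y(s) = (3*s - 2)/(s^3 - 10*s + 9)

Laplace-transform each side.
Using L{y''} = s^2 Y - s·y(0) - y'(0) and L{y'} = sY - y(0), with y(0) = 0, y'(0) = 3, the left side becomes (s^2 + s - 9)Y - (3).
The right side is L{e^(t)} = 1/(s - 1).
So (s^2 + s - 9)Y = 1/(s - 1) + (3).
Solve for Y(s) and write it as one ratio of polynomials.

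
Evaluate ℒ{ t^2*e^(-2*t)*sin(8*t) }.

16*(3*s^2 + 12*s - 52)/(s^2 + 4*s + 68)^3

L{sin(8t)} = 8/(s^2 + 64).
Multiplying by e^(-2t) shifts s → s + 2, so L{e^(-2*t)*sin(8*t)} = 8/((s + 2)^2 + 64).
Then apply L{t^2·g(t)} = (-1)^2 d^2/ds^2[H(s)] with H(s) = 8/((s + 2)^2 + 64):
differentiating 2 times and applying the sign gives 16*(3*s^2 + 12*s - 52)/(s^2 + 4*s + 68)^3.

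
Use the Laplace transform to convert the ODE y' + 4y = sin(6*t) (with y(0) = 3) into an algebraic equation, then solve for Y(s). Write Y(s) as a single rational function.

Transform both sides with L{·}.
With L{y'} = sY - y(0) = sY - 3: the LHS transforms to (s + 4)Y - (3).
The right side is L{sin(6*t)} = 6/(s^2 + 36).
So (s + 4)Y = 6/(s^2 + 36) + (3).
Divide through and combine into a single rational function.

Y(s) = (3*s^2 + 114)/(s^3 + 4*s^2 + 36*s + 144)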